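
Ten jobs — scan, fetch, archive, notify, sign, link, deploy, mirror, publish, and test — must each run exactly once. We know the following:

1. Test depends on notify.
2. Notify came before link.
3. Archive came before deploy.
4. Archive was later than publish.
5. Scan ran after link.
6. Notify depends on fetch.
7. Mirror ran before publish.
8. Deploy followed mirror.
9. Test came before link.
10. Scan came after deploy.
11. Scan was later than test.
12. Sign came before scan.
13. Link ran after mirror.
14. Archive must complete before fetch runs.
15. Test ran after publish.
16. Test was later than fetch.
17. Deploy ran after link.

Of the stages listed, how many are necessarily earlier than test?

5

Directly stated before test: fetch, notify, and publish.
Archive reaches test via archive → fetch → test.
Mirror reaches test via mirror → publish → test.
No chain forces sign (or any of the others) ahead of test.
That's archive, fetch, mirror, notify, and publish — 5 in all.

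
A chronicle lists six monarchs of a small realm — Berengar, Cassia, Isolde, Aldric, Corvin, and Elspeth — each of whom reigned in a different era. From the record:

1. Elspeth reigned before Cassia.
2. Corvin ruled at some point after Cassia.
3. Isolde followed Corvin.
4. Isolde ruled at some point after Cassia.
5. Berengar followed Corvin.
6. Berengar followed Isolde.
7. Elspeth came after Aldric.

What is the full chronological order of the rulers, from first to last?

The constraints fix every adjacent pair, so only one ordering works:
Aldric → Elspeth → Cassia → Corvin → Isolde → Berengar.

Aldric, Elspeth, Cassia, Corvin, Isolde, Berengar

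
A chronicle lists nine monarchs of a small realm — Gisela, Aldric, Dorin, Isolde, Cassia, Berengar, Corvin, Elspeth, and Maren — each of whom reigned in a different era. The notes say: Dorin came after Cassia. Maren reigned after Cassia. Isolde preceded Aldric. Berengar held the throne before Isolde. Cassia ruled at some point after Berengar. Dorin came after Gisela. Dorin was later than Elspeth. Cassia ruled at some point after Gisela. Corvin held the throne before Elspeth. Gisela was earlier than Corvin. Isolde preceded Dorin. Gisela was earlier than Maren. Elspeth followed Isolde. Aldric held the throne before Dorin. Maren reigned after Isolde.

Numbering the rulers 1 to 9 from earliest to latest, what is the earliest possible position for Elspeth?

5

Berengar, Corvin, Gisela, and Isolde must all come before Elspeth — 4 forced predecessors.
Nothing else is forced ahead of Elspeth, so their earliest slot is position 4 + 1 = 5.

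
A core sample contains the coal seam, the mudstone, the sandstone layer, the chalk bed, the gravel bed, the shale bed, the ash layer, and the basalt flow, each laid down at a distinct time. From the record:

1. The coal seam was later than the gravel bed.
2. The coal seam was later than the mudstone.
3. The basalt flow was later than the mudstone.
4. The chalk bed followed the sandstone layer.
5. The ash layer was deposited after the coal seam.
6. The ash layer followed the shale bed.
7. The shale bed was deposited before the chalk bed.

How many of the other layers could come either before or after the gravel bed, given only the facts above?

Forced after the gravel bed: the ash layer and the coal seam.
That leaves the basalt flow, the chalk bed, the mudstone, the sandstone layer, and the shale bed with no forced order relative to the gravel bed — 5.

5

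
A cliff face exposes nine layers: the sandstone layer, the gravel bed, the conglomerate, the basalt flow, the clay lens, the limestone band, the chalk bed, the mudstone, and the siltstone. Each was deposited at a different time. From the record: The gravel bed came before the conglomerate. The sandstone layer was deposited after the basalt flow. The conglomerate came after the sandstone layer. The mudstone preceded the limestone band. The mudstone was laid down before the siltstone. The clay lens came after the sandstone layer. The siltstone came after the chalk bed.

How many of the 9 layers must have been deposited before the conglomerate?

3

Directly stated before the conglomerate: the gravel bed and the sandstone layer.
The basalt flow reaches the conglomerate via the basalt flow → the sandstone layer → the conglomerate.
That's the basalt flow, the gravel bed, and the sandstone layer — 3 in all.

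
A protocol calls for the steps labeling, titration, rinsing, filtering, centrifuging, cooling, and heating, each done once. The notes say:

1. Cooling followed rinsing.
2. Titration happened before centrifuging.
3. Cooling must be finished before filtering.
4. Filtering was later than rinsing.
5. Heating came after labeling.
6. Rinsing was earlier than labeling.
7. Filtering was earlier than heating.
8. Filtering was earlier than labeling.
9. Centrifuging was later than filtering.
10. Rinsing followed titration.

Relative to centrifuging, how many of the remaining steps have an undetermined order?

2

Forced before centrifuging: cooling, filtering, rinsing, and titration.
That leaves heating and labeling with no forced order relative to centrifuging — 2.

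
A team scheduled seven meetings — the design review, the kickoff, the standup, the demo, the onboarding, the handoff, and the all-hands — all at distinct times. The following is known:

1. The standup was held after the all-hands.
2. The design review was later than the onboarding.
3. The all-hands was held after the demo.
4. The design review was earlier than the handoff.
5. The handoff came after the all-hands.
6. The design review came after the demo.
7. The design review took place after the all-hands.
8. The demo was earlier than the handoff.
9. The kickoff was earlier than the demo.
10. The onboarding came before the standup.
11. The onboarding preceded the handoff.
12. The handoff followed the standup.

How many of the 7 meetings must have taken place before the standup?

4

Directly stated before the standup: the all-hands and the onboarding.
The demo reaches the standup via the demo → the all-hands → the standup.
The kickoff reaches the standup via the kickoff → the demo → the all-hands → the standup.
No chain forces the design review (or any of the others) ahead of the standup.
That's the all-hands, the demo, the kickoff, and the onboarding — 4 in all.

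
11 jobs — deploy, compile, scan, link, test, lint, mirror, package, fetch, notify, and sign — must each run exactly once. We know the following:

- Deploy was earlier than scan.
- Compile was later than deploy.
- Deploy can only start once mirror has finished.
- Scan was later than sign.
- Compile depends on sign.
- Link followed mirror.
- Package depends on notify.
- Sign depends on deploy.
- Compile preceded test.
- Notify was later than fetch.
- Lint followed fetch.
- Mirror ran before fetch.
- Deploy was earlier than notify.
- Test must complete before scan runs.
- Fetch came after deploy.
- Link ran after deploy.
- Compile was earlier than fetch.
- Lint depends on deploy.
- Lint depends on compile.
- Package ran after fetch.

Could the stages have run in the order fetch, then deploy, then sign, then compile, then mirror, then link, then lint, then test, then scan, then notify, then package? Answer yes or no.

no

The constraints require mirror before deploy, but in the proposed sequence deploy appears ahead of mirror. That one violation is enough.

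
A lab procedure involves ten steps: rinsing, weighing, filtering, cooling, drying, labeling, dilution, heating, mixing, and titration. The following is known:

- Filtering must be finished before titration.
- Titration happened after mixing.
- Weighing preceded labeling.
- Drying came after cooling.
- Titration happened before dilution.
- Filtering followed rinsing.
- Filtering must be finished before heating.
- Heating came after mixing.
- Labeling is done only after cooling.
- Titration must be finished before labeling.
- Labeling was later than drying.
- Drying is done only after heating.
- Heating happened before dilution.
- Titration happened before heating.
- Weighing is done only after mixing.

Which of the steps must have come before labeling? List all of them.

Directly stated before labeling: cooling, drying, titration, and weighing.
Filtering reaches labeling via filtering → titration → labeling.
Heating reaches labeling via heating → drying → labeling.
Mixing reaches labeling via mixing → weighing → labeling.
Likewise rinsing reaches labeling by chaining the stated constraints.

cooling, drying, filtering, heating, mixing, rinsing, titration, weighing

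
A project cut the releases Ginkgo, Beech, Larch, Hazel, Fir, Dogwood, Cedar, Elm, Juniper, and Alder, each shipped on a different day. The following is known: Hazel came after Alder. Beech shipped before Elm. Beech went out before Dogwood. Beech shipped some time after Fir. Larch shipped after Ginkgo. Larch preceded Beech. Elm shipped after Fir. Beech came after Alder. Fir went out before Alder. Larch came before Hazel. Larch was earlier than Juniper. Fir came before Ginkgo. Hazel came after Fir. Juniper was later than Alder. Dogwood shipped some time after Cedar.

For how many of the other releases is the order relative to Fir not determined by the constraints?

Forced after Fir: Alder, Beech, Dogwood, Elm, Ginkgo, Hazel, Juniper, and Larch.
That leaves Cedar with no forced order relative to Fir — 1.

1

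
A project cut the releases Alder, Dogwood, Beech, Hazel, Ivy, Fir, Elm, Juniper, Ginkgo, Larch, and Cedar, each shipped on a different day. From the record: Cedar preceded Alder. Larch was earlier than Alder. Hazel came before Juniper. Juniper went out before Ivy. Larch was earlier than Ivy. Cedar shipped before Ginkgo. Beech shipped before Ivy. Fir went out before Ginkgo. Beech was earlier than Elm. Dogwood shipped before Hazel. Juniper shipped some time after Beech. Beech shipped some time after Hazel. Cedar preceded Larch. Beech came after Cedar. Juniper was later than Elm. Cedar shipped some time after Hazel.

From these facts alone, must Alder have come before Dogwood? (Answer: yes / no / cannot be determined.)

no

Tracing the constraints gives Dogwood → Hazel → Cedar → Alder, so Dogwood must come before Alder.
That means Alder cannot be before Dogwood.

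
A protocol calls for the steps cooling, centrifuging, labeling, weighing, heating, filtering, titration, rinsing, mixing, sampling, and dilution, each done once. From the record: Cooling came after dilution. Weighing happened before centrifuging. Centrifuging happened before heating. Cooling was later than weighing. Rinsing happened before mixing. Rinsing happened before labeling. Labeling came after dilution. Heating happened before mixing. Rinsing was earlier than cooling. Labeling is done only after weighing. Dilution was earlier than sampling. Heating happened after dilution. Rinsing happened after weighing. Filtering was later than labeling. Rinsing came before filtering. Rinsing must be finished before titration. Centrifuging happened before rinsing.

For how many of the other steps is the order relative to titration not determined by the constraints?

Forced before titration: centrifuging, rinsing, and weighing.
That leaves cooling, dilution, filtering, heating, labeling, mixing, and sampling with no forced order relative to titration — 7.

7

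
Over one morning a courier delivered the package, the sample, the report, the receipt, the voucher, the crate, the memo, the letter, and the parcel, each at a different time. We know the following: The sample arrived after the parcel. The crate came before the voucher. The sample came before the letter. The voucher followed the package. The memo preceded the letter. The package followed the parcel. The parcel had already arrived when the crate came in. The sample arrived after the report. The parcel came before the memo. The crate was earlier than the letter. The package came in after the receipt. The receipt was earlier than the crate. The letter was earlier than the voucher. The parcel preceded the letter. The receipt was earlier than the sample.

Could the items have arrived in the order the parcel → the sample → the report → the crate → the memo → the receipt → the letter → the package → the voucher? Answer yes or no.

no

The constraints require the receipt before the crate, but in the proposed sequence the crate appears ahead of the receipt. That one violation is enough.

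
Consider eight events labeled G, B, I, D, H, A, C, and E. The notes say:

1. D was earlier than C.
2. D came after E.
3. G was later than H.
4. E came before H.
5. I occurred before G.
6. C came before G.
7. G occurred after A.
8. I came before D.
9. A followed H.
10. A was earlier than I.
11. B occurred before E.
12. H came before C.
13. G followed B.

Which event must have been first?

B

B has a chain of constraints placing it before every other event, so B must be first.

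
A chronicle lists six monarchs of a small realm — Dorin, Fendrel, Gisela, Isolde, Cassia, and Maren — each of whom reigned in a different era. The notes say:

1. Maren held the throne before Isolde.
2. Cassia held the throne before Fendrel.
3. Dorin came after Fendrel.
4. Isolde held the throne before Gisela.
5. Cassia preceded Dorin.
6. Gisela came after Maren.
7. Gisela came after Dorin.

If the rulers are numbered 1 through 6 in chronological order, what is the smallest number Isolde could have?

Maren must come before Isolde — 1 forced predecessor.
Nothing else is forced ahead of Isolde, so their earliest slot is position 1 + 1 = 2.

2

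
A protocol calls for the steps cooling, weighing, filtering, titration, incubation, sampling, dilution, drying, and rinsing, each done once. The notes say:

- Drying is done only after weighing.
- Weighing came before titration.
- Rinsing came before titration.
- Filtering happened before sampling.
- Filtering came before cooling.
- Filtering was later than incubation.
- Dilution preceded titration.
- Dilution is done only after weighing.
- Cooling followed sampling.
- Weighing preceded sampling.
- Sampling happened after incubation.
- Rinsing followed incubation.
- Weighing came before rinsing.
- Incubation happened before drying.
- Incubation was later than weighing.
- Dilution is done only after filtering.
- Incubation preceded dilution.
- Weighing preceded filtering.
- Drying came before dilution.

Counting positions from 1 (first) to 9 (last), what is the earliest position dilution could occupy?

5

Drying, filtering, incubation, and weighing must all come before dilution — 4 forced predecessors.
Nothing else is forced ahead of dilution, so its earliest slot is position 4 + 1 = 5.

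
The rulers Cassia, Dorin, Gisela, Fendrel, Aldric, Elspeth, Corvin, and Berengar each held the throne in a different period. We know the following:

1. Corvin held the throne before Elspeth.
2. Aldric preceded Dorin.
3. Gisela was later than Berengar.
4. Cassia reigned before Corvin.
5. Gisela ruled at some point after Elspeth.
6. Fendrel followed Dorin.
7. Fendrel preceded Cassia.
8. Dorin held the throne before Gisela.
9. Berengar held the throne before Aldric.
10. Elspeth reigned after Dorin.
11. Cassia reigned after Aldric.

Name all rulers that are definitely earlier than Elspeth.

Aldric, Berengar, Cassia, Corvin, Dorin, Fendrel

Directly stated before Elspeth: Corvin and Dorin.
Aldric reaches Elspeth via Aldric → Dorin → Elspeth.
Berengar reaches Elspeth via Berengar → Aldric → Dorin → Elspeth.
Cassia reaches Elspeth via Cassia → Corvin → Elspeth.
Likewise Fendrel reaches Elspeth by chaining the stated constraints.
No chain forces Gisela ahead of Elspeth.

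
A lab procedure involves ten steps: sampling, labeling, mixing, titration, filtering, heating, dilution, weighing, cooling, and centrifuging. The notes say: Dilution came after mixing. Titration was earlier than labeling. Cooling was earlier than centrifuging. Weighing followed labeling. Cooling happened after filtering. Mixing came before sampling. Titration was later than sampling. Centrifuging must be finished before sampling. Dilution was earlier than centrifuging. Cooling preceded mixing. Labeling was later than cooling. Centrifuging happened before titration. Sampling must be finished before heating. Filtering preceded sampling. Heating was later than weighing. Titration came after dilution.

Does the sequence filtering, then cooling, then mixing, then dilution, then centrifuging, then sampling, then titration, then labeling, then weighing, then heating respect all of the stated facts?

yes

Check each stated constraint against the proposed order — e.g. filtering is ahead of sampling; cooling is ahead of labeling. Every pair is in the required order; nothing is violated.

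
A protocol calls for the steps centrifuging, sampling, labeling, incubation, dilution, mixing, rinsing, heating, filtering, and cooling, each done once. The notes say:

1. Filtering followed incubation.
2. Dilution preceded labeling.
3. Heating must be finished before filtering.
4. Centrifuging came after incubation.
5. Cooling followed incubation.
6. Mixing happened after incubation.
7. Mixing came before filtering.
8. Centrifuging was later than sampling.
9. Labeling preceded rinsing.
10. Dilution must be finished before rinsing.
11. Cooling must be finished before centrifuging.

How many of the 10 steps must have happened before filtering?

Directly stated before filtering: heating, incubation, and mixing.
No chain forces centrifuging (or any of the others) ahead of filtering.
That's heating, incubation, and mixing — 3 in all.

3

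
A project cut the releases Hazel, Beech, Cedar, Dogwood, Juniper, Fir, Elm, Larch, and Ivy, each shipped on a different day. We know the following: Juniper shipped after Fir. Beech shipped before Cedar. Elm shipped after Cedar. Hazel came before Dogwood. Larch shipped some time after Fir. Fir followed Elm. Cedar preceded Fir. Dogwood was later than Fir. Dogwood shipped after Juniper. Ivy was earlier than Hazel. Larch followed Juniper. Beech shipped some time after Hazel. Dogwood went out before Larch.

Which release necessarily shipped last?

Every other release has a chain of constraints placing it before Larch, so Larch is last.

Larch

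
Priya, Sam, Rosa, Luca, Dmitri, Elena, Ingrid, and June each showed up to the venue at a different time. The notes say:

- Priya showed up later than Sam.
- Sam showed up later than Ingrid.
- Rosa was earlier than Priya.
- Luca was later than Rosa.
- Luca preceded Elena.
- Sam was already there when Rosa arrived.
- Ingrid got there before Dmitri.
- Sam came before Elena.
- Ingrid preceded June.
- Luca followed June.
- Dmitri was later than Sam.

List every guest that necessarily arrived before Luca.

Directly stated before Luca: June and Rosa.
Ingrid reaches Luca via Ingrid → June → Luca.
Sam reaches Luca via Sam → Rosa → Luca.

Ingrid, June, Rosa, Sam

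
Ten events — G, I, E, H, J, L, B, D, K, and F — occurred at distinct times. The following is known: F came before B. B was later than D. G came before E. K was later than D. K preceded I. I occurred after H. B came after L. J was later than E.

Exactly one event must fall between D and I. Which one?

K

Tracing the constraints gives D → K → I, so K sits after D and before I.
No other event is forced both after D and before I.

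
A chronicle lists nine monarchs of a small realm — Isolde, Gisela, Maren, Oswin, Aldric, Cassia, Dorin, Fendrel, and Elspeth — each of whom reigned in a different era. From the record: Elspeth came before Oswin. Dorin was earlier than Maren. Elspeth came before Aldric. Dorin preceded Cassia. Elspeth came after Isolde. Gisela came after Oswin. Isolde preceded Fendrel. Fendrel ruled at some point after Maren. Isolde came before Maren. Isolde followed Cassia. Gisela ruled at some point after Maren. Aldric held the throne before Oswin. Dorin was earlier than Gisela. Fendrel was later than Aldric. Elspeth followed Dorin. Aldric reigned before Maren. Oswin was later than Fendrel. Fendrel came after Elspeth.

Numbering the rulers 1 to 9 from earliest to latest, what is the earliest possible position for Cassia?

2

Dorin must come before Cassia — 1 forced predecessor.
Nothing else is forced ahead of Cassia, so their earliest slot is position 1 + 1 = 2.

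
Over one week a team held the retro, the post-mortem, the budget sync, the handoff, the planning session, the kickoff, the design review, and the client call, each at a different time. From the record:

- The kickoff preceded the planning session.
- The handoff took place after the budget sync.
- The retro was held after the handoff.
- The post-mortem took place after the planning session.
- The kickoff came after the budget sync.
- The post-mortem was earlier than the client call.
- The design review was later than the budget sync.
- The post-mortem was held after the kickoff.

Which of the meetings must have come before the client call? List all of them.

the budget sync, the kickoff, the planning session, the post-mortem

Directly stated before the client call: the post-mortem.
The budget sync reaches the client call via the budget sync → the kickoff → the post-mortem → the client call.
The kickoff reaches the client call via the kickoff → the post-mortem → the client call.
The planning session reaches the client call via the planning session → the post-mortem → the client call.
No chain forces the design review (or any of the others) ahead of the client call.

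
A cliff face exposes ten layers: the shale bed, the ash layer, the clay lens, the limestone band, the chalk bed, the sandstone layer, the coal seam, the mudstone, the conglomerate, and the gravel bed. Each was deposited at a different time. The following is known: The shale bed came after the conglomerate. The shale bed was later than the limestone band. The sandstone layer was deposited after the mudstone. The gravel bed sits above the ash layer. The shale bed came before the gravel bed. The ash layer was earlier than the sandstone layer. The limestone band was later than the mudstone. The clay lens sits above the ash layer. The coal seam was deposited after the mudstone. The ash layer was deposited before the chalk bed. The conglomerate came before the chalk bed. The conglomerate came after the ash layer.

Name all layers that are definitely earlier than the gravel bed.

Directly stated before the gravel bed: the ash layer and the shale bed.
The conglomerate reaches the gravel bed via the conglomerate → the shale bed → the gravel bed.
The limestone band reaches the gravel bed via the limestone band → the shale bed → the gravel bed.
The mudstone reaches the gravel bed via the mudstone → the limestone band → the shale bed → the gravel bed.
No chain forces the sandstone layer (or any of the others) ahead of the gravel bed.

the ash layer, the conglomerate, the limestone band, the mudstone, the shale bed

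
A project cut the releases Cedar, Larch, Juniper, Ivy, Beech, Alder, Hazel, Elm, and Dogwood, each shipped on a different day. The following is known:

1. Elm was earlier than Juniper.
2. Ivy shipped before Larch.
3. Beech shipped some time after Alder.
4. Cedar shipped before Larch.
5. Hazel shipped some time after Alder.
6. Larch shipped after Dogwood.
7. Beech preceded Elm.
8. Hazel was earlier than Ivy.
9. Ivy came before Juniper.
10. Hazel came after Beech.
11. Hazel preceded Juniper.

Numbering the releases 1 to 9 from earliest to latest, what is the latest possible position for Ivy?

7

Ivy must come before Juniper and Larch — 2 releases forced after it.
Everything else can be placed before Ivy in some valid order, so Ivy can sit as late as position 9 − 2 = 7.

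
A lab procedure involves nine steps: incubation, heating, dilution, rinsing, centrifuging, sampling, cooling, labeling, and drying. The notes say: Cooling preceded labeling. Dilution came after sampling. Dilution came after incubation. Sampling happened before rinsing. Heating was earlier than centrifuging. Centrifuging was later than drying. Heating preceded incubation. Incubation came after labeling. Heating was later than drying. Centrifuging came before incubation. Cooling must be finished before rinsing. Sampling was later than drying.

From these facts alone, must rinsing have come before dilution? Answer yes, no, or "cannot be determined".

No chain of stated constraints runs from rinsing to dilution, and none runs from dilution to rinsing either.
So the relative order of rinsing and dilution is not fixed by the given facts.

cannot be determined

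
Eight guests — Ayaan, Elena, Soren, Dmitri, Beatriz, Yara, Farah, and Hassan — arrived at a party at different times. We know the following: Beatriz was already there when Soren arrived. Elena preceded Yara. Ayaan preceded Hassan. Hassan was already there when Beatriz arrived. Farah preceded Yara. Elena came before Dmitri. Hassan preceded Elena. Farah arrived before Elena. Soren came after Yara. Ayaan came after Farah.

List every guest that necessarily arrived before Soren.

Ayaan, Beatriz, Elena, Farah, Hassan, Yara

Directly stated before Soren: Beatriz and Yara.
Ayaan reaches Soren via Ayaan → Hassan → Beatriz → Soren.
Elena reaches Soren via Elena → Yara → Soren.
Farah reaches Soren via Farah → Yara → Soren.
Likewise Hassan reaches Soren by chaining the stated constraints.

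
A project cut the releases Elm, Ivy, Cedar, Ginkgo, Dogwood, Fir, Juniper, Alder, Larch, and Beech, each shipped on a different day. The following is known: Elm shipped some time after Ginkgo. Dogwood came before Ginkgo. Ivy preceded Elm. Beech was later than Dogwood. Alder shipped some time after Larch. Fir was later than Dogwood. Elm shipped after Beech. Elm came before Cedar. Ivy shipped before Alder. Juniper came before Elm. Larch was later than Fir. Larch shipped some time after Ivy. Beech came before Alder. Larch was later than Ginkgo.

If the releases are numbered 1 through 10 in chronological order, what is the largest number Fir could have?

8

Fir must come before Alder and Larch — 2 releases forced after it.
Everything else can be placed before Fir in some valid order, so Fir can sit as late as position 10 − 2 = 8.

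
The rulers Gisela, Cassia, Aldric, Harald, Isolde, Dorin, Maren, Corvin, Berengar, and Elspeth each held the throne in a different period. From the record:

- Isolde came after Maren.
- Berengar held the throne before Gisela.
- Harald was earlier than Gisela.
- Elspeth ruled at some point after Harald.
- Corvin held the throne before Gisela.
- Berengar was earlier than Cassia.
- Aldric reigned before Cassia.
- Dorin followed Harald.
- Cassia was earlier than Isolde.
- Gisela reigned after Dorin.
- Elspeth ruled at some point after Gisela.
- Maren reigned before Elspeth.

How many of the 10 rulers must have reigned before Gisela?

Directly stated before Gisela: Berengar, Corvin, Dorin, and Harald.
No chain forces Isolde (or any of the others) ahead of Gisela.
That's Berengar, Corvin, Dorin, and Harald — 4 in all.

4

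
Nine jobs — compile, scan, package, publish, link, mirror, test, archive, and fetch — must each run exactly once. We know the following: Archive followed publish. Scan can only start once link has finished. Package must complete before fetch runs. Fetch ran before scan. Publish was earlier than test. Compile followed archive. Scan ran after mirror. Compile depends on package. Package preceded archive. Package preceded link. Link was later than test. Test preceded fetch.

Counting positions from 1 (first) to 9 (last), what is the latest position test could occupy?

6

Test must come before fetch, link, and scan — 3 stages forced after it.
Everything else can be placed before test in some valid order, so test can sit as late as position 9 − 3 = 6.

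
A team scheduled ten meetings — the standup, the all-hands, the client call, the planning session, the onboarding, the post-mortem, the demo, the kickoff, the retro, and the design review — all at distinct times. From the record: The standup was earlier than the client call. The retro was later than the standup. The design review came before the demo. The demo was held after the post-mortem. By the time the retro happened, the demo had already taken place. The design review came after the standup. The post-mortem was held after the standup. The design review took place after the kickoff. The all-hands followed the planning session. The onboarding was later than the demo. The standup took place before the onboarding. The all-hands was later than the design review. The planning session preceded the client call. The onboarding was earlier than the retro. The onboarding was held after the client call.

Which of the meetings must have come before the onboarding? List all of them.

the client call, the demo, the design review, the kickoff, the planning session, the post-mortem, the standup

Directly stated before the onboarding: the client call, the demo, and the standup.
The design review reaches the onboarding via the design review → the demo → the onboarding.
The kickoff reaches the onboarding via the kickoff → the design review → the demo → the onboarding.
The planning session reaches the onboarding via the planning session → the client call → the onboarding.
Likewise the post-mortem reaches the onboarding by chaining the stated constraints.
No chain forces the retro (or any of the others) ahead of the onboarding.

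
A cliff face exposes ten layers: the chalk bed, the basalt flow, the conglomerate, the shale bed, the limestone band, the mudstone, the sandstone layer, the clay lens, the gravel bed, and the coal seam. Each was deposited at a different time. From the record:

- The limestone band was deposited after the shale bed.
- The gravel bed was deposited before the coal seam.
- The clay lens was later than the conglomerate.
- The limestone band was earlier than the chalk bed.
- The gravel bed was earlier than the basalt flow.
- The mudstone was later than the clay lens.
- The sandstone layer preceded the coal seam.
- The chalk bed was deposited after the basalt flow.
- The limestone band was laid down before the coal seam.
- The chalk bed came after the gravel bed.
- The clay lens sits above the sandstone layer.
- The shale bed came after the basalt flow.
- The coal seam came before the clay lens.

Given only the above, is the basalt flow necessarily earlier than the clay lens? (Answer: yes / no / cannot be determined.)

yes

Chain the constraints: the basalt flow → the shale bed → the limestone band → the coal seam → the clay lens. Each link is directly stated, so the basalt flow comes before the clay lens.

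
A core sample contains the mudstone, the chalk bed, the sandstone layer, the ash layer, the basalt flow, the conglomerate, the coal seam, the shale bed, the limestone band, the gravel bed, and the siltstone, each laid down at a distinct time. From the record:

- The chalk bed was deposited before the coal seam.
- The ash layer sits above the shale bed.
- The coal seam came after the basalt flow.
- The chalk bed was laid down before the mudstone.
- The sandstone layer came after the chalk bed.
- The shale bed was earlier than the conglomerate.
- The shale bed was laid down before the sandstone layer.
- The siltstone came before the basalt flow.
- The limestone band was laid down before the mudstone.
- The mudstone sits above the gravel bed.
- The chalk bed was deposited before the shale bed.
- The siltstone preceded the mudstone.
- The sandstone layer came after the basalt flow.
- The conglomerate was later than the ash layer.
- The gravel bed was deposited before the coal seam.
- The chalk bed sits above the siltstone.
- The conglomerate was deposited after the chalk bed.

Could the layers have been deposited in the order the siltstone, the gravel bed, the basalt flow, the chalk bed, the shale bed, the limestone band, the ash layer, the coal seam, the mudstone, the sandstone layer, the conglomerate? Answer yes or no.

Check each stated constraint against the proposed order — e.g. the basalt flow is ahead of the sandstone layer; the siltstone is ahead of the mudstone. Every pair is in the required order; nothing is violated.

yes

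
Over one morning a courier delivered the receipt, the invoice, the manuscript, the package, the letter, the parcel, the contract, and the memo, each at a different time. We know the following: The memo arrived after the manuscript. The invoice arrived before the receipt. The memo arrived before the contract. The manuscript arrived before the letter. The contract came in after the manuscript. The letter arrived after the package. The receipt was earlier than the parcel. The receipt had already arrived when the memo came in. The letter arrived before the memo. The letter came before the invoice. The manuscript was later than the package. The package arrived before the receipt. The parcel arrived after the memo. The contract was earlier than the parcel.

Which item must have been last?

the parcel

Every other item has a chain of constraints placing it before the parcel, so the parcel is last.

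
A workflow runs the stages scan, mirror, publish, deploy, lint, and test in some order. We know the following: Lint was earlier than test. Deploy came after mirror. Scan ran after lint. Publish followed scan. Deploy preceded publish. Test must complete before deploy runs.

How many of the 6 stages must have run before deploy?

3

Directly stated before deploy: mirror and test.
Lint reaches deploy via lint → test → deploy.
No chain forces publish (or any of the others) ahead of deploy.
That's lint, mirror, and test — 3 in all.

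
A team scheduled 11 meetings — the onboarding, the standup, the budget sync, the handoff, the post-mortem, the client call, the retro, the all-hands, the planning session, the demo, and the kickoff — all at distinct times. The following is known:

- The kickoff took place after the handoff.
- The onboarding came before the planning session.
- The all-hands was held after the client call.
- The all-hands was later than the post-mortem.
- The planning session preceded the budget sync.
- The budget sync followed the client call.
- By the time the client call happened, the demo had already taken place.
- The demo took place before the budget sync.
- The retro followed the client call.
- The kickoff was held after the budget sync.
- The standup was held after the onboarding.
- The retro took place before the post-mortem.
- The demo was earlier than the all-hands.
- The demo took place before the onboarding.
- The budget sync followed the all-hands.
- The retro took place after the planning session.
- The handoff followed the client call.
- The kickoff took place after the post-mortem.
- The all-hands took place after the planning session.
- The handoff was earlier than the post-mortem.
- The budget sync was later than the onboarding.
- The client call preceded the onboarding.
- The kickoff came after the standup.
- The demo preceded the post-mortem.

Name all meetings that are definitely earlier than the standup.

the client call, the demo, the onboarding

Directly stated before the standup: the onboarding.
The client call reaches the standup via the client call → the onboarding → the standup.
The demo reaches the standup via the demo → the onboarding → the standup.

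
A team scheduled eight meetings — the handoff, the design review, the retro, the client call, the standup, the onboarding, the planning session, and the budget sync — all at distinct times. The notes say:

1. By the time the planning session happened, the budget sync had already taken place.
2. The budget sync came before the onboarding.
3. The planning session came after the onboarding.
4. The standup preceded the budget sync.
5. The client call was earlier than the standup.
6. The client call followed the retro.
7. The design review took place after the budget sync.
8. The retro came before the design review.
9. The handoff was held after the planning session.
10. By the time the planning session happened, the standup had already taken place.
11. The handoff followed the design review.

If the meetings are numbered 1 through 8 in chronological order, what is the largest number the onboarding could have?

6

The onboarding must come before the handoff and the planning session — 2 meetings forced after it.
Everything else can be placed before the onboarding in some valid order, so the onboarding can sit as late as position 8 − 2 = 6.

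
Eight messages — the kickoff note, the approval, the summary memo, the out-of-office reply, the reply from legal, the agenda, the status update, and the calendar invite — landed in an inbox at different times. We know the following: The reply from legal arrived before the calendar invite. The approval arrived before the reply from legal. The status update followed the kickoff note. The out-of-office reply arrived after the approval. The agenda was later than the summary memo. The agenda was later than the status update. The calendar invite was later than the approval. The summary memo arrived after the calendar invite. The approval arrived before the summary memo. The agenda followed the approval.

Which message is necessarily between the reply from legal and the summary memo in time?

Tracing the constraints gives the reply from legal → the calendar invite → the summary memo, so the calendar invite sits after the reply from legal and before the summary memo.
No other message is forced both after the reply from legal and before the summary memo.

the calendar invite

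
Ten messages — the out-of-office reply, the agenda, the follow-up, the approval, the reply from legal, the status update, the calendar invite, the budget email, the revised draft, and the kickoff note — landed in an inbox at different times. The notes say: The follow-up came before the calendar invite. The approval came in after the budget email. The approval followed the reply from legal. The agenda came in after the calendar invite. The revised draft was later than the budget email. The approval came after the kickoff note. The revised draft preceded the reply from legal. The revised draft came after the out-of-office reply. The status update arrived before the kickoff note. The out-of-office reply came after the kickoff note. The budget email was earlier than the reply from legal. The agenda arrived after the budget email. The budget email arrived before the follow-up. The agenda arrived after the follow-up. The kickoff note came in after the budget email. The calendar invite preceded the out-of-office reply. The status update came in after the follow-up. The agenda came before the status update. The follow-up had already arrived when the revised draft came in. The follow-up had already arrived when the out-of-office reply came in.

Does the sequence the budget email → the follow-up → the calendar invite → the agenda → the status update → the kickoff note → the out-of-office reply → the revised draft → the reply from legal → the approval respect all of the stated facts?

Check each stated constraint against the proposed order — e.g. the budget email is ahead of the reply from legal; the budget email is ahead of the approval. Every pair is in the required order; nothing is violated.

yes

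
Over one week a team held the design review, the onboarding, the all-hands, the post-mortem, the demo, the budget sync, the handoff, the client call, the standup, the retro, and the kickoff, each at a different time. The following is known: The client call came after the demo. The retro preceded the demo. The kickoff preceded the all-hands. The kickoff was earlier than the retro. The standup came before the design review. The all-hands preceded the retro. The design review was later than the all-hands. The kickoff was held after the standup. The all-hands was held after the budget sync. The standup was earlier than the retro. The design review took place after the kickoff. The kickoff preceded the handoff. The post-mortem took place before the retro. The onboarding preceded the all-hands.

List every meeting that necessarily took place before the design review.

the all-hands, the budget sync, the kickoff, the onboarding, the standup

Directly stated before the design review: the all-hands, the kickoff, and the standup.
The budget sync reaches the design review via the budget sync → the all-hands → the design review.
The onboarding reaches the design review via the onboarding → the all-hands → the design review.
No chain forces the retro (or any of the others) ahead of the design review.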